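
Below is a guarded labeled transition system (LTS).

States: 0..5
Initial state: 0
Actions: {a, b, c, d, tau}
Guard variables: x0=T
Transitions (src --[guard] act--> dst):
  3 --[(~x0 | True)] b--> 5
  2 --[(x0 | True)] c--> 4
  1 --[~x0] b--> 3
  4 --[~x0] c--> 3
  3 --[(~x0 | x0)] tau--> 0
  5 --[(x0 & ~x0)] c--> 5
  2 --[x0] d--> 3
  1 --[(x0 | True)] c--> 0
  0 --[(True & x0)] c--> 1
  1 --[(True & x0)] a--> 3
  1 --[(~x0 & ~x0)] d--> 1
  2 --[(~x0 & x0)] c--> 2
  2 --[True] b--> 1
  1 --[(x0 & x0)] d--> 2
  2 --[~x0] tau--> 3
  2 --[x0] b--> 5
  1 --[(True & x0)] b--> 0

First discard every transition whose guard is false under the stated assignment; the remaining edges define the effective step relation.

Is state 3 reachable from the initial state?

Answer: REACHABLE

Working:
Guard filter leaves 11 enabled edge(s).
Layer 0: {0}
Layer 1: {1}  total {0,1}
Layer 2: {2,3}  total {0,1,2,3}
Layer 3: {4,5}  total {0,1,2,3,4,5}
Reachable = {0,1,2,3,4,5}
trace reaching 3: c·a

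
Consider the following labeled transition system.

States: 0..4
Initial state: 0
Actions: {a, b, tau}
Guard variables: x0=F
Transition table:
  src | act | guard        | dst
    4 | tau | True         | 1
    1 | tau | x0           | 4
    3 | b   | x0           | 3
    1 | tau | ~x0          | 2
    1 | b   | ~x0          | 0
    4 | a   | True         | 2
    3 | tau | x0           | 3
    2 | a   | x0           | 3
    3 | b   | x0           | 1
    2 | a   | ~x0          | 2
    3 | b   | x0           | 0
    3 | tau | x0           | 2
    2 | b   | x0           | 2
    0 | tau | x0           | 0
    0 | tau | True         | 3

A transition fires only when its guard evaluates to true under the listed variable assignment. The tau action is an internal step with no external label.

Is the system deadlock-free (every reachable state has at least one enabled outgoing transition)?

Reachable = {0,3}
  0: tau→3  [1 exit(s)]
  3: ∅  [STUCK]
trace reaching 3: tau

Answer: DEADLOCK at state 3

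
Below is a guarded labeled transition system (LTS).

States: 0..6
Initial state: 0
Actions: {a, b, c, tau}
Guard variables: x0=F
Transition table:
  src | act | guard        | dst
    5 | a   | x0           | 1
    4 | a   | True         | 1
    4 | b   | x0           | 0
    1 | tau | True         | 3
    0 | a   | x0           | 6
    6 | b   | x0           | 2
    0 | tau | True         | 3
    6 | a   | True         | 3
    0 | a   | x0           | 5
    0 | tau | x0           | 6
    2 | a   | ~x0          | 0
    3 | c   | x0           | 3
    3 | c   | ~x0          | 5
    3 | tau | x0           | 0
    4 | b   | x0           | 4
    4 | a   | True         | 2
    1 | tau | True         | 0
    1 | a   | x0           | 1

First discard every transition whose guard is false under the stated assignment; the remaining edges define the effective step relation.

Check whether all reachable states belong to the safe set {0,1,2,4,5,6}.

Inv-set: {0,1,2,4,5,6}
Reachable = {0,3,5}
  0: ✓
  3: VIOLATES
  5: ✓
witness against invariant: tau → 3

Answer: INVARIANT VIOLATED at state 3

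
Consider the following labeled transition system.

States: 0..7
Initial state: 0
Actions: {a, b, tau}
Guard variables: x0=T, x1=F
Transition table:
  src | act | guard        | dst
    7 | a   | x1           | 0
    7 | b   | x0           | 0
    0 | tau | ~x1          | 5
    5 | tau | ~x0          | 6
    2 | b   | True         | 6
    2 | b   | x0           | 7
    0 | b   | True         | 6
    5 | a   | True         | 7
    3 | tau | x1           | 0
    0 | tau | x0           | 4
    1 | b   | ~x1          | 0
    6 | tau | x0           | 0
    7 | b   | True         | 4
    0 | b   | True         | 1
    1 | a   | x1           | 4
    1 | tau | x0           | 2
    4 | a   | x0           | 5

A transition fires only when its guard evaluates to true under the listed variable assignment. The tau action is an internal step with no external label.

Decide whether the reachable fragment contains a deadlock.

Answer: DEADLOCK-FREE

Trace:
R = {0,1,2,4,5,6,7}
  0: b→1  b→6  tau→4  tau→5  [4 exit(s)]
  1: b→0  tau→2  [2 exit(s)]
  2: b→6  b→7  [2 exit(s)]
  4: a→5  [1 exit(s)]
  5: a→7  [1 exit(s)]
  6: tau→0  [1 exit(s)]
  7: b→0  b→4  [2 exit(s)]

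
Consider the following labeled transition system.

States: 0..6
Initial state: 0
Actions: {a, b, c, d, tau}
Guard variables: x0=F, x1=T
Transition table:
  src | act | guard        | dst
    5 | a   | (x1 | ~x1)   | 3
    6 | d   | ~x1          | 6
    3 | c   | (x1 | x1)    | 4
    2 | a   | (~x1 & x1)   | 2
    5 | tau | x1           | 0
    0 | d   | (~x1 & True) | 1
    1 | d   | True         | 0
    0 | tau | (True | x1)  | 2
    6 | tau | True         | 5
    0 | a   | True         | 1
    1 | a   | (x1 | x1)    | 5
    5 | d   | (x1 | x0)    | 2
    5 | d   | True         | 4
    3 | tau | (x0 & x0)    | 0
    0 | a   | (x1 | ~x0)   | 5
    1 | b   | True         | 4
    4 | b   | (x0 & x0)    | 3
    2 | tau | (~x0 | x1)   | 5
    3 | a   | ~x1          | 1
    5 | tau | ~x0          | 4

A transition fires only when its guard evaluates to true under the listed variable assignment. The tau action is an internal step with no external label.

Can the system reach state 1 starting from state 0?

After dropping false guards: 14 live edges.
L0 = {0}
L1 = {1,2,5}  total {0,1,2,5}
L2 = {3,4}  total {0,1,2,3,4,5}
Reach set: {0,1,2,3,4,5}
witness 1: a

Answer: REACHABLE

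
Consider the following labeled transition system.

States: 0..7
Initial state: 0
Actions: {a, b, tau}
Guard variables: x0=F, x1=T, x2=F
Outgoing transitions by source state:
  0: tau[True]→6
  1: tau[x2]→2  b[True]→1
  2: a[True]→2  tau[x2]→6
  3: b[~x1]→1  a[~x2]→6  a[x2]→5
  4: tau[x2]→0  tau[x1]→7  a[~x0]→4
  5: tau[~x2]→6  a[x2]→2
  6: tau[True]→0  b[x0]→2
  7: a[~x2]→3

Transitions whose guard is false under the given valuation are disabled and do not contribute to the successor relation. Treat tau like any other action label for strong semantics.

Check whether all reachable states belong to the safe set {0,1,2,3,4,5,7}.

Answer: INVARIANT VIOLATED at state 6

Working:
Safe = {0,1,2,3,4,5,7}
Reach set: {0,6}
  0: ✓
  6: outside
reach 6 via tau — violates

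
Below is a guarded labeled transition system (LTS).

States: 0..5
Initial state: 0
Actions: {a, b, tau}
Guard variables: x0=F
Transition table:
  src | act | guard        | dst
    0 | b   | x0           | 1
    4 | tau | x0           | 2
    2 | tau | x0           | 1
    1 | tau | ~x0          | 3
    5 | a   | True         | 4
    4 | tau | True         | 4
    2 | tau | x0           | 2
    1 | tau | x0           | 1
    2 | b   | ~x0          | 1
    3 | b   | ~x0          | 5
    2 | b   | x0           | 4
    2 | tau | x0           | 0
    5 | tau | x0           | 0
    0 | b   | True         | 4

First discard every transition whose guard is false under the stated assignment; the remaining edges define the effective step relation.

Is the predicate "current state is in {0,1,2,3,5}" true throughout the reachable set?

Safe = {0,1,2,3,5}
Reach set: {0,4}
  0: ok
  4: VIOLATES
counterexample path to 4: b

Answer: INVARIANT VIOLATED at state 4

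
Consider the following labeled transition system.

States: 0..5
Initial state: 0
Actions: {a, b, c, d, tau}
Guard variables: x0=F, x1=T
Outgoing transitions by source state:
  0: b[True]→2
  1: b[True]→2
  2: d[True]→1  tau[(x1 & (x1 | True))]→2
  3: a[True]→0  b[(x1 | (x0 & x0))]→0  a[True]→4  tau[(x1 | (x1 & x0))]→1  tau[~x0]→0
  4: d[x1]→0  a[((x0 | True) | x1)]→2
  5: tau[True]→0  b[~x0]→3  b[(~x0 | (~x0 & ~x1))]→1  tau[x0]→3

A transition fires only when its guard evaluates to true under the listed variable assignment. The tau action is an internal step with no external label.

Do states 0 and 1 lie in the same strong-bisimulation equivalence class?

Compute ~ classes (split until stable):
  P[0] = {{0,1,2,3,4,5}}
  P[1] = {{0,1},{2},{3},{4},{5}}
5 equivalence class(es) (converged in 2)
[0]={0,1}  [1]={0,1}

Answer: BISIMILAR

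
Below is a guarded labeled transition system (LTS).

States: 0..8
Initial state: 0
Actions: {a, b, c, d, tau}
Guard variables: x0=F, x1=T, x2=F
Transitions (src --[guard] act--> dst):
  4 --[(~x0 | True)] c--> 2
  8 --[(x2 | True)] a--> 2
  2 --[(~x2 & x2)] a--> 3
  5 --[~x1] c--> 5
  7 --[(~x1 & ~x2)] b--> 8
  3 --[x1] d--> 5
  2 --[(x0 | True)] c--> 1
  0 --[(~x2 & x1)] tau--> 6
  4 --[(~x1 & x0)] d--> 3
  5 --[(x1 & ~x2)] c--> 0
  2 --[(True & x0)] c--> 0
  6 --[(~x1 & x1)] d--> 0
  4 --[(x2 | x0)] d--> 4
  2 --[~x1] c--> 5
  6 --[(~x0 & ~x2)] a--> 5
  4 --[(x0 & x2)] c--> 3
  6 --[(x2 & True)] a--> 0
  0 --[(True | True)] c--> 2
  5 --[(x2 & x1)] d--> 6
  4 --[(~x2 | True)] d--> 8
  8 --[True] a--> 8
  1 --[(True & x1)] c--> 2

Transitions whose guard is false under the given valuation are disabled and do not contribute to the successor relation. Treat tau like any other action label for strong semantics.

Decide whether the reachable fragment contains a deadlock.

Reachable = {0,1,2,5,6}
  0: c→2  tau→6  [2 out]
  1: c→2  [1 out]
  2: c→1  [1 out]
  5: c→0  [1 out]
  6: a→5  [1 out]

Answer: DEADLOCK-FREE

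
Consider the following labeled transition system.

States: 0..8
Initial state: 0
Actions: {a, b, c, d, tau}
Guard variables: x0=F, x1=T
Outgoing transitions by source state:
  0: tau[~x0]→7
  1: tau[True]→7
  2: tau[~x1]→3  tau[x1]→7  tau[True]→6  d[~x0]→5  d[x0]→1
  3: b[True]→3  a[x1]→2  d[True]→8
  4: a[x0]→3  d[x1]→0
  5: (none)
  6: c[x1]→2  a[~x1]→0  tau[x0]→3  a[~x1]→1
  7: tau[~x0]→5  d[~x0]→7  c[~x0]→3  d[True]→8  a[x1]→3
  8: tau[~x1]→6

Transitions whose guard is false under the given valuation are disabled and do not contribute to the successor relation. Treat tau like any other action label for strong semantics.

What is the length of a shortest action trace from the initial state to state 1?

BFS to 1:
  Layer 0: {0}
  Layer 1: {7}
  Layer 2: {3,5,8}
  Layer 3: {2}
  Layer 4: {6}
1 never appears.

Answer: UNREACHABLE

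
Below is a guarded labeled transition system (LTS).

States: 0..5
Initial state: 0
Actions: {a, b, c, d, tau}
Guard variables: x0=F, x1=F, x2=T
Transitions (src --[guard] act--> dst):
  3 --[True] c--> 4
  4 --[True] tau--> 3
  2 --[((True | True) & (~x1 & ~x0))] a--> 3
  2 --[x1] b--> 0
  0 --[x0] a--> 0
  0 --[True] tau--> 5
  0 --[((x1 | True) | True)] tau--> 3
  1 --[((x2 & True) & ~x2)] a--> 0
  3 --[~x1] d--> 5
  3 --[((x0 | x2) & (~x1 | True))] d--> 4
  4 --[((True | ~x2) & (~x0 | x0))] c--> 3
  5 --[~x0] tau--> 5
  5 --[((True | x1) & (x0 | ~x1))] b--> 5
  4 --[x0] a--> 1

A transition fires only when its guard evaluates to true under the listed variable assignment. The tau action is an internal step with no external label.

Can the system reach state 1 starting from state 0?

Answer: UNREACHABLE

Analysis:
After dropping false guards: 10 live edges.
depth 0: {0}
depth 1: {3,5}  cumulative {0,3,5}
depth 2: {4}  cumulative {0,3,4,5}
R = {0,3,4,5}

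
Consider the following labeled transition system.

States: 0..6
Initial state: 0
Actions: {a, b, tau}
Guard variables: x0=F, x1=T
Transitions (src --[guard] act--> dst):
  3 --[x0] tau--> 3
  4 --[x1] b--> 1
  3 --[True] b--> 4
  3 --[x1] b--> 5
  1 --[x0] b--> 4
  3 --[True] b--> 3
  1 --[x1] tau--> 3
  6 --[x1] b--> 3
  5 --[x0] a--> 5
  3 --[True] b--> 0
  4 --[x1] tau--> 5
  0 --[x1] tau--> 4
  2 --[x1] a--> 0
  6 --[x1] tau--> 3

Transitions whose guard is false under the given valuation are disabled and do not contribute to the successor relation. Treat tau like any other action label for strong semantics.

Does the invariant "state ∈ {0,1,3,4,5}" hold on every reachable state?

Answer: INVARIANT HOLDS

Working:
Safe = {0,1,3,4,5}
Reach set: {0,1,3,4,5}
  0: ok
  1: ok
  3: ok
  4: ok
  5: ok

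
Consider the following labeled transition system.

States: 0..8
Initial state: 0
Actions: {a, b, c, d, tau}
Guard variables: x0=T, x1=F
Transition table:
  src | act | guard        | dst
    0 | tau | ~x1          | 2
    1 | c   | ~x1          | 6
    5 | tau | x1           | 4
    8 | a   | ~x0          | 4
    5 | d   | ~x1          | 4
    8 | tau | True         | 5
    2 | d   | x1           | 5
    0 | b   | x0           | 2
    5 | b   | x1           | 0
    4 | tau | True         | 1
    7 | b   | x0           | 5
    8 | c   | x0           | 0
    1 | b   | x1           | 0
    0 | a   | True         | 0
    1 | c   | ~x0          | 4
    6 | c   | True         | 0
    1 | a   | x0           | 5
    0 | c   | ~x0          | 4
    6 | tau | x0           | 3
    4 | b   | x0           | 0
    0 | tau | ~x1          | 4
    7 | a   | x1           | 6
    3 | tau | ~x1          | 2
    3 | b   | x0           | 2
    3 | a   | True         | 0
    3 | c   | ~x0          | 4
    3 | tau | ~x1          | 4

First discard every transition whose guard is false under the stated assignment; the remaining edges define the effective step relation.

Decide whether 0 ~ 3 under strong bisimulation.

Bisimulation quotient by refinement:
  π0 = {{0,1,2,3,4,5,6,7,8}}
  π1 = {{0,3},{1},{2},{4},{5},{6,8},{7}}
  π2 = {{0,3},{1},{2},{4},{5},{6},{7},{8}}
Fixed point at round 3; 8 class(es).
class of 0: {0,3}; class of 3: {0,3}

Answer: BISIMILAR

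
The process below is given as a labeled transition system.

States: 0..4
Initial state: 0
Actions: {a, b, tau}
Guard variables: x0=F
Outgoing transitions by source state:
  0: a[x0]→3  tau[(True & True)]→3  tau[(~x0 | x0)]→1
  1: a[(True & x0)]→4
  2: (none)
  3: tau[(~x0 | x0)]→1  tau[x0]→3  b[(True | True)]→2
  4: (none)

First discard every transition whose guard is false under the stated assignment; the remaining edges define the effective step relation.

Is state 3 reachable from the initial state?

Answer: REACHABLE

Analysis:
4 transition(s) survive guard evaluation.
Layer 0: {0}
Layer 1: {1,3}  now seen {0,1,3}
Layer 2: {2}  now seen {0,1,2,3}
Reach set: {0,1,2,3}
witness 3: tau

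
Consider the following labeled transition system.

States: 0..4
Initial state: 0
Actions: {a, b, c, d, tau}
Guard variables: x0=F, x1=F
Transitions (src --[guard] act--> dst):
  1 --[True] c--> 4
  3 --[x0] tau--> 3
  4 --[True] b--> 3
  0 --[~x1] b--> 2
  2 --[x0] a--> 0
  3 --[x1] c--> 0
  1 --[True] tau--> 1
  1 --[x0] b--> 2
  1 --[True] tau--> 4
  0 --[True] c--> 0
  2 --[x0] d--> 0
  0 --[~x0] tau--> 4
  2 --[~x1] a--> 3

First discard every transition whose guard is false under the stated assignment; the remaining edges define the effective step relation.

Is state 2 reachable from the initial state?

Guard filter leaves 8 enabled edge(s).
L0 = {0}
L1 = {2,4}  now seen {0,2,4}
L2 = {3}  now seen {0,2,3,4}
Reach set: {0,2,3,4}
Path to 2: b

Answer: REACHABLE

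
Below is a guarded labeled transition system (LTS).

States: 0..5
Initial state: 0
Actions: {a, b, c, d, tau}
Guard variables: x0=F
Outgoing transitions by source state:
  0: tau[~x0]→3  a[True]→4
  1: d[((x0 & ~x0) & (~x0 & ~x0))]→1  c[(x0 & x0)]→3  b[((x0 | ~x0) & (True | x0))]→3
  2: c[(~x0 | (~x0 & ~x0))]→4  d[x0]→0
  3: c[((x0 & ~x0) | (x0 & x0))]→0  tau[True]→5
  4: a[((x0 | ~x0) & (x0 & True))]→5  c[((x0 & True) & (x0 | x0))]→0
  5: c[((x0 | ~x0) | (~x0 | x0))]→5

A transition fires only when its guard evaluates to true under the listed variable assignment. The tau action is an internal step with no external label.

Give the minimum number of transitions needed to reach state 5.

Answer: 2

Working:
BFS to 5:
  L0 = {0}
  L1 = {3,4}
  L2 = {5}
5 enters at depth 2; path tau·tau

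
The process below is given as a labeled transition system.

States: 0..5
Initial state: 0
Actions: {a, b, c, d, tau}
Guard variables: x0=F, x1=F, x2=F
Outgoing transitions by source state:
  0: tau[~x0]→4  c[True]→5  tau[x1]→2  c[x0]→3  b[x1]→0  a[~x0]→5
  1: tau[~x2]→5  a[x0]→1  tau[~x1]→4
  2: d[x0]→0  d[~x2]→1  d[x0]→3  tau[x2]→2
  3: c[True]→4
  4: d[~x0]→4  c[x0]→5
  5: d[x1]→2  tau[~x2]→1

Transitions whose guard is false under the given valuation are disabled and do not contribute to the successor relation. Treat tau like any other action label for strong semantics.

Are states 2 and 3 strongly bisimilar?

Refine partition for ~:
  P[0] = {{0,1,2,3,4,5}}
  P[1] = {{0},{1,5},{2,4},{3}}
  P[2] = {{0},{1},{2},{3},{4},{5}}
Fixed point at round 3; 6 class(es).
2∈{2}, 3∈{3}

Answer: NOT BISIMILAR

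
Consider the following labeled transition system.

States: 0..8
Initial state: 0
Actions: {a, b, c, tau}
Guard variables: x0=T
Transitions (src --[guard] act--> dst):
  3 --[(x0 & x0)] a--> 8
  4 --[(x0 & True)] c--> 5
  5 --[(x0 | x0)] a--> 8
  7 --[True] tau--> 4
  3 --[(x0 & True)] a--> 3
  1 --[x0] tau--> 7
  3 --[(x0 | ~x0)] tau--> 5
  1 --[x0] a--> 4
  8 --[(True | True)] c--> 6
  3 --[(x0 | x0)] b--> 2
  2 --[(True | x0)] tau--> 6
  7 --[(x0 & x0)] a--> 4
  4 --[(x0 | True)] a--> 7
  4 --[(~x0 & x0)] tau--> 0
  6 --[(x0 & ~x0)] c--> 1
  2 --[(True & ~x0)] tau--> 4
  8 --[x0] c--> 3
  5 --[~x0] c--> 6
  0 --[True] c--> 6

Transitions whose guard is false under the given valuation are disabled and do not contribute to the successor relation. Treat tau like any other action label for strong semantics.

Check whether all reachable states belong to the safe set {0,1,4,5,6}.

Safe = {0,1,4,5,6}
Reachable = {0,6}
  0: ✓
  6: ✓

Answer: INVARIANT HOLDS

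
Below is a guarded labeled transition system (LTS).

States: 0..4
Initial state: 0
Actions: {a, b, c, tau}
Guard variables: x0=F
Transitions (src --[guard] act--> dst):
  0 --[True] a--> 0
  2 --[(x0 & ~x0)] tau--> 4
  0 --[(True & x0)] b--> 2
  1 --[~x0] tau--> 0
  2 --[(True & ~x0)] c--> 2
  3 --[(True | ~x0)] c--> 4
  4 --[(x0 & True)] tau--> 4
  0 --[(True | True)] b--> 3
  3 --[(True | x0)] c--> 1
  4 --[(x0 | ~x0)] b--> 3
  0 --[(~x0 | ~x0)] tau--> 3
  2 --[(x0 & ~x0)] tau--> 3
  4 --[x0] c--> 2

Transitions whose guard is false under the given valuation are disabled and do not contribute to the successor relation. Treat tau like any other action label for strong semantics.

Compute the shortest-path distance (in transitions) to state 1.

Answer: 2

Analysis:
Layered search for 1:
  depth 0: {0}
  depth 1: {3}
  depth 2: {1,4}
first hit 1 at d=2 via b·c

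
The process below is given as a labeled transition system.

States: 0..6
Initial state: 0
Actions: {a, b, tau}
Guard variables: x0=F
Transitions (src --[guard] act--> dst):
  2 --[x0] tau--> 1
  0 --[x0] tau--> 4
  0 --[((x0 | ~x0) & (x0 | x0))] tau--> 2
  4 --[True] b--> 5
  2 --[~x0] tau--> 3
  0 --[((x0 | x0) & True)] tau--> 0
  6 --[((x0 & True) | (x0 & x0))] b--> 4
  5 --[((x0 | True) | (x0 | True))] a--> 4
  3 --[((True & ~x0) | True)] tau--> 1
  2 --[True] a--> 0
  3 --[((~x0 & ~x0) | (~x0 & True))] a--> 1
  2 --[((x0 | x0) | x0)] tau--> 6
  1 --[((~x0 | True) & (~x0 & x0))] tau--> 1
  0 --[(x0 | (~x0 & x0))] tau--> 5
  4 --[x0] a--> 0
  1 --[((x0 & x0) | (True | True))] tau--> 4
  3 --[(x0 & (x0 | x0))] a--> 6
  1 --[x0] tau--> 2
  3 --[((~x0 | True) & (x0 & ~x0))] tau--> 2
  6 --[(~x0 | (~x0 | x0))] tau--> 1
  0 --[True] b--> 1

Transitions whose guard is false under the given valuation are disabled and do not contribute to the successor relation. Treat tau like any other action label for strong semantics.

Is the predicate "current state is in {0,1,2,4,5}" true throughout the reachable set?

Answer: INVARIANT HOLDS

Analysis:
Inv-set: {0,1,2,4,5}
Reach set: {0,1,4,5}
  0: safe
  1: safe
  4: safe
  5: safe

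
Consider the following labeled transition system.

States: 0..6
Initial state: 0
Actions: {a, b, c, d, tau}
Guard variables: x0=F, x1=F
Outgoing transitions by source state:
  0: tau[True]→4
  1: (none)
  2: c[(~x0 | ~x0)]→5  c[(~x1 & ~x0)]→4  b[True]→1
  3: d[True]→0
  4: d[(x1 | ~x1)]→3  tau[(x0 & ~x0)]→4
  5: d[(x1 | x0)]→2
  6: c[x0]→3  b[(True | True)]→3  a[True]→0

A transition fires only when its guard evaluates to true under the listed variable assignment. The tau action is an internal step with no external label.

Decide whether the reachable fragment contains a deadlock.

Answer: DEADLOCK-FREE

Analysis:
R = {0,3,4}
  0: tau→4  [deg 1]
  3: d→0  [deg 1]
  4: d→3  [deg 1]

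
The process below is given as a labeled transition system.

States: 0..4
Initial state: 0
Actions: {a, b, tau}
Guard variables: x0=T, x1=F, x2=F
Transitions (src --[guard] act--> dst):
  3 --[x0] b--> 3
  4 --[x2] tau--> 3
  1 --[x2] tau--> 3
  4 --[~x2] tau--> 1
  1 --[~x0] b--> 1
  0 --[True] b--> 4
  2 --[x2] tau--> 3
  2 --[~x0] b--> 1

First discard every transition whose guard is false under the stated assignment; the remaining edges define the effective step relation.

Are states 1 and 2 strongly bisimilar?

Bisimulation quotient by refinement:
  P[0] = {{0,1,2,3,4}}
  P[1] = {{0,3},{1,2},{4}}
  P[2] = {{0},{1,2},{3},{4}}
4 equivalence class(es) (converged in 3)
1∈{1,2}, 2∈{1,2}

Answer: BISIMILAR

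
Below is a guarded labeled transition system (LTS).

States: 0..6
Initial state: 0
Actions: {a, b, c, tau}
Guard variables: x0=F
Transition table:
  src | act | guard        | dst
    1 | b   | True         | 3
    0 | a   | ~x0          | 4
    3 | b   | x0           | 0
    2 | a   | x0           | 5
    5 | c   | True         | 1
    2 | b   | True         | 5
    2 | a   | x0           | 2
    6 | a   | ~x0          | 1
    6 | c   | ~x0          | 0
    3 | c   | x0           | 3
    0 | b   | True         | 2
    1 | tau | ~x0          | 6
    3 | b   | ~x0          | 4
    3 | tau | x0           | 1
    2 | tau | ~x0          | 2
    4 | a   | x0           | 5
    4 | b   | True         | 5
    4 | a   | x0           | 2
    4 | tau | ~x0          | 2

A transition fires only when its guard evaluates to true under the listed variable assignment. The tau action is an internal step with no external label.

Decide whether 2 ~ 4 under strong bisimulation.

Refine partition for ~:
  P[0] = {{0,1,2,3,4,5,6}}
  P[1] = {{0},{1,2,4},{3},{5},{6}}
  P[2] = {{0},{1},{2,4},{3},{5},{6}}
Fixed point at round 3; 6 class(es).
2∈{2,4}, 4∈{2,4}

Answer: BISIMILAR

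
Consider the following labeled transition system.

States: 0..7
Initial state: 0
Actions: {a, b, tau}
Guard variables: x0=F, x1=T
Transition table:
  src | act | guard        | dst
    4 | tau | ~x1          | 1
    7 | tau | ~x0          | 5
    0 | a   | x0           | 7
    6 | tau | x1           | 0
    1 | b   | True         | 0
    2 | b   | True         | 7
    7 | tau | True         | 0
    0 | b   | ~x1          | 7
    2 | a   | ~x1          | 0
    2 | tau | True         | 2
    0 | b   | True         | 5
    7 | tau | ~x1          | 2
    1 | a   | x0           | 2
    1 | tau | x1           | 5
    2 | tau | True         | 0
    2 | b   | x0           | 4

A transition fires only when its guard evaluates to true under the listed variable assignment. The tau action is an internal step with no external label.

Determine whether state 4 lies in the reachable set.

Answer: UNREACHABLE

Trace:
Guard filter leaves 9 enabled edge(s).
Layer 0: {0}
Layer 1: {5}  total {0,5}
Reachable = {0,5}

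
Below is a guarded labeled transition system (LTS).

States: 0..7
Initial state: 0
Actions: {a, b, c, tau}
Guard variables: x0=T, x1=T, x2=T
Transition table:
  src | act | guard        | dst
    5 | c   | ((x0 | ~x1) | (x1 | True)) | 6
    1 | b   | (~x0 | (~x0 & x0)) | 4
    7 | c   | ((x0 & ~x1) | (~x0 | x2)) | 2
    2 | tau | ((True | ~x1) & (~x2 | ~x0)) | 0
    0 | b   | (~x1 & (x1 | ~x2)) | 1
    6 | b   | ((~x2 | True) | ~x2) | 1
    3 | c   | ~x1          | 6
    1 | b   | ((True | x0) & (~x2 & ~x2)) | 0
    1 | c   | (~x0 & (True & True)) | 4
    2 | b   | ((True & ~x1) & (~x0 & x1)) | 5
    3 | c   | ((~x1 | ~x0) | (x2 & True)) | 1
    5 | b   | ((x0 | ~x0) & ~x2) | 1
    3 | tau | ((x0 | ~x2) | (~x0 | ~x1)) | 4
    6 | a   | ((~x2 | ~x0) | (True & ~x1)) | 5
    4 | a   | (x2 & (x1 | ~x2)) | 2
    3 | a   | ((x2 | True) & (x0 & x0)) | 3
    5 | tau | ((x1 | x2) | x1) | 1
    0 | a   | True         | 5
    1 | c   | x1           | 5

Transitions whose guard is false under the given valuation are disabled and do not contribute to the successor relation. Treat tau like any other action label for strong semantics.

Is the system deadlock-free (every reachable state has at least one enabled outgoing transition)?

Reachable = {0,1,5,6}
  0: a→5  [deg 1]
  1: c→5  [deg 1]
  5: c→6  tau→1  [deg 2]
  6: b→1  [deg 1]

Answer: DEADLOCK-FREE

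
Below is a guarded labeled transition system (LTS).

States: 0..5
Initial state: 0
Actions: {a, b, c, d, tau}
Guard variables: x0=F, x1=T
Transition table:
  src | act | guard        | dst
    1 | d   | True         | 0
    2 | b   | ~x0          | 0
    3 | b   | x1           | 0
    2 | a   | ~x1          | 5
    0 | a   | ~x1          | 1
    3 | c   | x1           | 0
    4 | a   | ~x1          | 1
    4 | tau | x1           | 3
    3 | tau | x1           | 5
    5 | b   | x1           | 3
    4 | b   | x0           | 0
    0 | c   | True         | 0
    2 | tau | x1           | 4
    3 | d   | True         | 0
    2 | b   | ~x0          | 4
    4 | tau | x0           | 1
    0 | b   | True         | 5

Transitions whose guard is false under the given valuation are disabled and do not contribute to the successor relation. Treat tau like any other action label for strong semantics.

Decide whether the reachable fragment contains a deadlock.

Reachable = {0,3,5}
  0: b→5  c→0  [deg 2]
  3: b→0  c→0  d→0  tau→5  [deg 4]
  5: b→3  [deg 1]

Answer: DEADLOCK-FREE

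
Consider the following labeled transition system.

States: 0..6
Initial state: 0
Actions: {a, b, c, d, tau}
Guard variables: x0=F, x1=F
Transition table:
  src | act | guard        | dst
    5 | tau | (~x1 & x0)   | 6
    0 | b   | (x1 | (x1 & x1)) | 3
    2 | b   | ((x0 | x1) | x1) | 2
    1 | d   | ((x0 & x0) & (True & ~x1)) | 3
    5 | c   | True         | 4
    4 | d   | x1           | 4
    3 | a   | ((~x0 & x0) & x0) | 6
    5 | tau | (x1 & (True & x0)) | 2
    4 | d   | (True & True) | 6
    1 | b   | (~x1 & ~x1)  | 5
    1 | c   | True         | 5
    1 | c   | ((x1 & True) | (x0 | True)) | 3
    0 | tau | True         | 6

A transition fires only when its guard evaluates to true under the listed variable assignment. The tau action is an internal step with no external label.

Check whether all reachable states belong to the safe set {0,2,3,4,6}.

Answer: INVARIANT HOLDS

Analysis:
Inv-set: {0,2,3,4,6}
Reach set: {0,6}
  0: safe
  6: safe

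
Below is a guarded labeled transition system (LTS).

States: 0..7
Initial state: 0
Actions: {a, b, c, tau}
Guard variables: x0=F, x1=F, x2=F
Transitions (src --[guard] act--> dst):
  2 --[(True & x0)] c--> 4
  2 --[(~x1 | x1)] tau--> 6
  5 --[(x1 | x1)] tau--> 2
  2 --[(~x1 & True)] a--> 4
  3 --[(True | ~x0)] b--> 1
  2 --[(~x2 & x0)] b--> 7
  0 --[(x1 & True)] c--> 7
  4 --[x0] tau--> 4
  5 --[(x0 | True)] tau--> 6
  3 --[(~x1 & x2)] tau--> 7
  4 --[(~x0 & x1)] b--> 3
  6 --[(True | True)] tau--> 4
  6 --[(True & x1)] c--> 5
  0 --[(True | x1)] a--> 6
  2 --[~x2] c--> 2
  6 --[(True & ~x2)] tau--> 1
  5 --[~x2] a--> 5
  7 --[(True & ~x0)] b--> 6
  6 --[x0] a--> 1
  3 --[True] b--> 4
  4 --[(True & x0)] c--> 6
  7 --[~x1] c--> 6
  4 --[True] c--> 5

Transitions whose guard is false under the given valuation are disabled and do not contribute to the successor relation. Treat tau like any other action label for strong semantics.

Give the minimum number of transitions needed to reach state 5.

Answer: 3

Analysis:
Layered search for 5:
  Layer 0: {0}
  Layer 1: {6}
  Layer 2: {1,4}
  Layer 3: {5}
5 enters at depth 3; path a·tau·c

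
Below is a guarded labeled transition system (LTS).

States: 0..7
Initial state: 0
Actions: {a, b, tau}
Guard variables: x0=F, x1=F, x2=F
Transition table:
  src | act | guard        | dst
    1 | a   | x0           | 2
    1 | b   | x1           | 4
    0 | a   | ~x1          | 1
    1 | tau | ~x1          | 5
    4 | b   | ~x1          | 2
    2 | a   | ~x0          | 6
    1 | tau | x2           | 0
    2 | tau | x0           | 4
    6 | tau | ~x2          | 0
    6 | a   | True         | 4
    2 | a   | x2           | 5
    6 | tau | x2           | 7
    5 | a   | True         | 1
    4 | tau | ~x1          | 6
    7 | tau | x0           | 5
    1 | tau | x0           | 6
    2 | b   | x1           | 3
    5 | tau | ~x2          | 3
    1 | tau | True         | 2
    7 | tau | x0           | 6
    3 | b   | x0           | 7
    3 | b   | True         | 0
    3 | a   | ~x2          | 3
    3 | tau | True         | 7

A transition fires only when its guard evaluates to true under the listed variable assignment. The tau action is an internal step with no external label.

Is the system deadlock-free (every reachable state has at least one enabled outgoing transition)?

Reach set: {0,1,2,3,4,5,6,7}
  0: a→1  [deg 1]
  1: tau→2  tau→5  [deg 2]
  2: a→6  [deg 1]
  3: a→3  b→0  tau→7  [deg 3]
  4: b→2  tau→6  [deg 2]
  5: a→1  tau→3  [deg 2]
  6: a→4  tau→0  [deg 2]
  7: ∅  [deadlock]
trace reaching 7: a·tau·tau·tau

Answer: DEADLOCK at state 7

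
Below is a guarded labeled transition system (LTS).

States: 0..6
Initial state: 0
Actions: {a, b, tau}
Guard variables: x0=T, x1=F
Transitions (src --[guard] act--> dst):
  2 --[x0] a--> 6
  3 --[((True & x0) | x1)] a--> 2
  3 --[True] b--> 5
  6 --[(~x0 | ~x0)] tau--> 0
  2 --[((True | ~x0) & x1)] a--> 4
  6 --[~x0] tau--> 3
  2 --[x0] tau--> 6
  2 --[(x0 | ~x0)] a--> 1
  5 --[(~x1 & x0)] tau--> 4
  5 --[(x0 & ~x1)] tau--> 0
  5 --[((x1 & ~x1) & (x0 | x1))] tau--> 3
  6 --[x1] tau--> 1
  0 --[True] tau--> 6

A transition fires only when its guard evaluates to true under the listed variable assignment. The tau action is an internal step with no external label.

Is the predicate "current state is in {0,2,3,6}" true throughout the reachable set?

Answer: INVARIANT HOLDS

Working:
Inv-set: {0,2,3,6}
R = {0,6}
  0: ✓
  6: ✓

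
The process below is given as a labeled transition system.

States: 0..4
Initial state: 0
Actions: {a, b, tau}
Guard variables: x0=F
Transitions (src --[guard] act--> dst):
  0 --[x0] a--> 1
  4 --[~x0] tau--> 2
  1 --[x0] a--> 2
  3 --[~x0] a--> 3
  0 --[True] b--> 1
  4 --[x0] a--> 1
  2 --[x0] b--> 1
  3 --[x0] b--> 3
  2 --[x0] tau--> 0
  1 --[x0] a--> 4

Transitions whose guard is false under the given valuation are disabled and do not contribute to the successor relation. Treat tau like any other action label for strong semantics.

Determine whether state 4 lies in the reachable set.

After dropping false guards: 3 live edges.
L0 = {0}
L1 = {1}  total {0,1}
Reach set: {0,1}

Answer: UNREACHABLE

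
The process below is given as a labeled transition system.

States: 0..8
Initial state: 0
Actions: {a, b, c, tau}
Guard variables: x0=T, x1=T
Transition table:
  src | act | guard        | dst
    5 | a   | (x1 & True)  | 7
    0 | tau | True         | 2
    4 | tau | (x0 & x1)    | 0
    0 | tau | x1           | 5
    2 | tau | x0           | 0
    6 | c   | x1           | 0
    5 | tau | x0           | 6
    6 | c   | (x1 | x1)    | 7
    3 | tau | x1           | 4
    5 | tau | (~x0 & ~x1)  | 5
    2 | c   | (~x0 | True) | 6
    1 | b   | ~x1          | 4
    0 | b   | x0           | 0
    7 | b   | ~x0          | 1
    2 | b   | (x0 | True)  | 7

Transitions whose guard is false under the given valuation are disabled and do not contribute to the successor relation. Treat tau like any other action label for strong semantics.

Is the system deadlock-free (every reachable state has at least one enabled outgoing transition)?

Answer: DEADLOCK at state 7

Working:
R = {0,2,5,6,7}
  0: b→0  tau→2  tau→5  [3 exit(s)]
  2: b→7  c→6  tau→0  [3 exit(s)]
  5: a→7  tau→6  [2 exit(s)]
  6: c→0  c→7  [2 exit(s)]
  7: ∅  [deadlock]
trace reaching 7: tau·b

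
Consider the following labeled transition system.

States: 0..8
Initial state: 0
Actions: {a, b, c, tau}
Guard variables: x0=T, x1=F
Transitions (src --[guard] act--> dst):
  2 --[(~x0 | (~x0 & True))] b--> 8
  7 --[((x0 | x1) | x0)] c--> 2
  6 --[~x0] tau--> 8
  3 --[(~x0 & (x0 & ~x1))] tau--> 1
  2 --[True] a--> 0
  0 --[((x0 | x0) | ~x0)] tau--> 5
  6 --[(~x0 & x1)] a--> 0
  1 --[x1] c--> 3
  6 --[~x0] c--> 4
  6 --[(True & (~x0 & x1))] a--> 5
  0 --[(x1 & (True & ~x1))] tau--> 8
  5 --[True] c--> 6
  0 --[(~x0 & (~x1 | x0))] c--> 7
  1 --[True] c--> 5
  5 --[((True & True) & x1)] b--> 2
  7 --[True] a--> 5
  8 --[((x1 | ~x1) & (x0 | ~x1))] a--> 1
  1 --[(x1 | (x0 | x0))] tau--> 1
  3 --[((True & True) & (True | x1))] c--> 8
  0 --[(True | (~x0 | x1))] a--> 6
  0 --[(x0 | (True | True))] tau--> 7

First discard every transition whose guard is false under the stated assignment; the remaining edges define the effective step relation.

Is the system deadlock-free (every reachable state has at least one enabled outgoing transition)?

Answer: DEADLOCK at state 6

Trace:
Reach set: {0,2,5,6,7}
  0: a→6  tau→5  tau→7  [deg 3]
  2: a→0  [deg 1]
  5: c→6  [deg 1]
  6: ∅  [STUCK]
  7: a→5  c→2  [deg 2]
trace reaching 6: a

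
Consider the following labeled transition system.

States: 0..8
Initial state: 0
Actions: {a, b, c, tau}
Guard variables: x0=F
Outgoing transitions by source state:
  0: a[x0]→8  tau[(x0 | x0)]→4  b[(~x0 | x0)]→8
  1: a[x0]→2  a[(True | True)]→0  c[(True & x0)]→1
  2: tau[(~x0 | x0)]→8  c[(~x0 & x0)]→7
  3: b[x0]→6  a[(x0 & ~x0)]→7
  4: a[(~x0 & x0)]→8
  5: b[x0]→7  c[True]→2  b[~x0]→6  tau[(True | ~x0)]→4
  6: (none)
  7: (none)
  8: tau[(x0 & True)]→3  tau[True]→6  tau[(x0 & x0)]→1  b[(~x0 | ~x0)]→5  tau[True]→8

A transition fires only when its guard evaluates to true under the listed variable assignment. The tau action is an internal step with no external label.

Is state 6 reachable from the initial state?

After dropping false guards: 9 live edges.
Layer 0: {0}
Layer 1: {8}  total {0,8}
Layer 2: {5,6}  total {0,5,6,8}
Layer 3: {2,4}  total {0,2,4,5,6,8}
R = {0,2,4,5,6,8}
trace reaching 6: b·tau

Answer: REACHABLE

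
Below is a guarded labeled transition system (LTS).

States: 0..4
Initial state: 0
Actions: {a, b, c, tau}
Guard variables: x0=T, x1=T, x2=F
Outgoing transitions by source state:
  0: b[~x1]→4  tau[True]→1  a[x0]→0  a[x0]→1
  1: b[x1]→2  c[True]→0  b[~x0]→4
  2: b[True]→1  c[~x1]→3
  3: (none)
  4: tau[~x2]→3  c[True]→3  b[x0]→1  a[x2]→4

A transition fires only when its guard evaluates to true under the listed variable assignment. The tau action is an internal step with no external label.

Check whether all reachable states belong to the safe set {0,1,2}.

Allowed set {0,1,2}
R = {0,1,2}
  0: safe
  1: safe
  2: safe

Answer: INVARIANT HOLDS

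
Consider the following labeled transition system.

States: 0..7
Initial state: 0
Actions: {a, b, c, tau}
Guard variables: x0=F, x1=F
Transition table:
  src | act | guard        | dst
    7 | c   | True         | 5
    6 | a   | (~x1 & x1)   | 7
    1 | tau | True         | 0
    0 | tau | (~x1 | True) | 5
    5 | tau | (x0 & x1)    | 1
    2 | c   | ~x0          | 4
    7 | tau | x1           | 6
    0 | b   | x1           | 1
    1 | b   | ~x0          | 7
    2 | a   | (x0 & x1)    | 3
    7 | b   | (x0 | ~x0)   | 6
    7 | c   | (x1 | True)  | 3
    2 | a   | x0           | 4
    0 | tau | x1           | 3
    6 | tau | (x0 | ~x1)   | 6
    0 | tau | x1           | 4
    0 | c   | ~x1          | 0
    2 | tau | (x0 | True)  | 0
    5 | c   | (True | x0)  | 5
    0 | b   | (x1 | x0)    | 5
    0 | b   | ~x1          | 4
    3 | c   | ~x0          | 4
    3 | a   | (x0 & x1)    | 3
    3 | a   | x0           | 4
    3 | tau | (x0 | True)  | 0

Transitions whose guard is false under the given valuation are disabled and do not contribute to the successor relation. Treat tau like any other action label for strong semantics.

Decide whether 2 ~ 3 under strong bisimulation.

Answer: BISIMILAR

Analysis:
Refine partition for ~:
  round 0: {{0,1,2,3,4,5,6,7}}
  round 1: {{0},{1},{2,3},{4},{5},{6},{7}}
stable after 2 split(s): 7 block(s)
class of 2: {2,3}; class of 3: {2,3}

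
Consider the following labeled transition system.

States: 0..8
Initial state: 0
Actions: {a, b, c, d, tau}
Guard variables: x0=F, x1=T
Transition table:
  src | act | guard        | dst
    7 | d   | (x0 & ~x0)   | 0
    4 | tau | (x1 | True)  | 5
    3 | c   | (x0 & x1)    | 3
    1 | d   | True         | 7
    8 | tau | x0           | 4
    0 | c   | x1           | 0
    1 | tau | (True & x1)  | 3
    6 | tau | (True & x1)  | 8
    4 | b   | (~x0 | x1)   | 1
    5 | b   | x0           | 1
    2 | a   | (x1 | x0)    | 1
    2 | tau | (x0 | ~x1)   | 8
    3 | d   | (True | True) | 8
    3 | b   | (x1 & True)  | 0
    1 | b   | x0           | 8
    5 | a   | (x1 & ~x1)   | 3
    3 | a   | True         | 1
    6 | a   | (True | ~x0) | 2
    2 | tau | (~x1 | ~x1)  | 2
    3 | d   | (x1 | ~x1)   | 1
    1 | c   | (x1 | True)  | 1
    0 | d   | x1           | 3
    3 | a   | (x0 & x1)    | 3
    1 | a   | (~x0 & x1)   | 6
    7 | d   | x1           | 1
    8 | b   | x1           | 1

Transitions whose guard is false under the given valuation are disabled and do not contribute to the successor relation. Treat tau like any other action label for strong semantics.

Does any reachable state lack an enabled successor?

Answer: DEADLOCK-FREE

Working:
Reach set: {0,1,2,3,6,7,8}
  0: c→0  d→3  [2 out]
  1: a→6  c→1  d→7  tau→3  [4 out]
  2: a→1  [1 out]
  3: a→1  b→0  d→1  d→8  [4 out]
  6: a→2  tau→8  [2 out]
  7: d→1  [1 out]
  8: b→1  [1 out]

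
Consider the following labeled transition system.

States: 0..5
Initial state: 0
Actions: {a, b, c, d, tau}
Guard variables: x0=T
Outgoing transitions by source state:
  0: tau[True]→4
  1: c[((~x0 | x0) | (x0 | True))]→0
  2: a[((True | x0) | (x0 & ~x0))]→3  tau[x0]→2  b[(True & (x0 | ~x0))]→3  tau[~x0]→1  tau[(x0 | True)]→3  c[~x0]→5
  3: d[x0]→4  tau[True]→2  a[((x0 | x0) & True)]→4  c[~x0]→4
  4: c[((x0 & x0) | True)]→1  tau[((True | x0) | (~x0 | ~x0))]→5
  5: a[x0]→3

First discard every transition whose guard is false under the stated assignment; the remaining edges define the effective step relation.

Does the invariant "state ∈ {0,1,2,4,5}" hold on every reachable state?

Answer: INVARIANT VIOLATED at state 3

Trace:
Allowed set {0,1,2,4,5}
Reachable = {0,1,2,3,4,5}
  0: ok
  1: ok
  2: ok
  3: ✗ unsafe
  4: ok
  5: ok
counterexample path to 3: tau·tau·a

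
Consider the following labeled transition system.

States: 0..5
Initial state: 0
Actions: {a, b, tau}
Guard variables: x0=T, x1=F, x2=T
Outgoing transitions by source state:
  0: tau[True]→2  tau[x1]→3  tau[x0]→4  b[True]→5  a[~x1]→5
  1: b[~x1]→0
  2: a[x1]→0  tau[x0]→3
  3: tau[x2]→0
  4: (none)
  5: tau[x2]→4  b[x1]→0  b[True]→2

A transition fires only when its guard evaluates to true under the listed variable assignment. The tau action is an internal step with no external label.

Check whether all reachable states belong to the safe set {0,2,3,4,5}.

Allowed set {0,2,3,4,5}
Reach set: {0,2,3,4,5}
  0: ok
  2: ok
  3: ok
  4: ok
  5: ok

Answer: INVARIANT HOLDS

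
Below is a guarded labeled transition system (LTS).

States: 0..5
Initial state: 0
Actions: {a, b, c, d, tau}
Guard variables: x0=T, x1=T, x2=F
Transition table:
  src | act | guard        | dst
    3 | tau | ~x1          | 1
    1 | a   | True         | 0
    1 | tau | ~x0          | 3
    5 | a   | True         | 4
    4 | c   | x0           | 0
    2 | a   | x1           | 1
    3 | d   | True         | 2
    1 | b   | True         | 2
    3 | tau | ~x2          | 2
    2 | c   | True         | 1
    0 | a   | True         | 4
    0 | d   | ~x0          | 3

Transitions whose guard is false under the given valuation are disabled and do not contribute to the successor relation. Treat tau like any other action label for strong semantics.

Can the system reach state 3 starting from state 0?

Guard filter leaves 9 enabled edge(s).
Layer 0: {0}
Layer 1: {4}  total {0,4}
R = {0,4}

Answer: UNREACHABLE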